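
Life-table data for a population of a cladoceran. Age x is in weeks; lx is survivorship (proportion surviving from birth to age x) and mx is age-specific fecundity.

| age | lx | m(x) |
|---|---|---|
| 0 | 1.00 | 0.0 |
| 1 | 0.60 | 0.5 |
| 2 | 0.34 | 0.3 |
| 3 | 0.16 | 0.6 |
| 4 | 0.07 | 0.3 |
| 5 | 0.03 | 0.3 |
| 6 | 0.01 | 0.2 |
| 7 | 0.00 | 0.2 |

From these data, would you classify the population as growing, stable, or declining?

declining

R0 = Σ lx·mx = 0 + 0.3 + 0.102 + 0.096 + 0.021 + 0.009 + 0.002 + 0 = 0.53
R0 < 1, so the population is declining.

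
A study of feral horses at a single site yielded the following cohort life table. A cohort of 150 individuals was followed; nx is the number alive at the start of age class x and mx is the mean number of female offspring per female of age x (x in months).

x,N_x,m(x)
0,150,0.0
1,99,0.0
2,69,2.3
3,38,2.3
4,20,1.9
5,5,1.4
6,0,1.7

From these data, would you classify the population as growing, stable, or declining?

growing

lx = nx/n0 = nx/150: 1, 0.66, 0.46, 0.25333…, 0.13333…, 0.03333…, 0
R0 = Σ lx·mx = 0 + 0 + 1.058 + 0.582667… + 0.253333… + 0.046667… + 0 = 1.940667…
R0 > 1, so the population is growing.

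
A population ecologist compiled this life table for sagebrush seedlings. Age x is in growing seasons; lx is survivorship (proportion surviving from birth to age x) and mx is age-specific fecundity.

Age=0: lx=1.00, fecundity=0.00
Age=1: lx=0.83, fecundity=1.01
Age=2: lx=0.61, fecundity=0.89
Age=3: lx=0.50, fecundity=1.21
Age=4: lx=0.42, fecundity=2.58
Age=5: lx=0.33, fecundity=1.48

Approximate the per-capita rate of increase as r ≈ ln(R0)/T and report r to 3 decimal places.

0.429

R0 = Σ lx·mx = 0 + 0.8383 + 0.5429 + 0.605 + 1.0836 + 0.4884 = 3.5582
Σ x·lx·mx = 10.5155; T = 10.5155/3.5582 = 2.95529…
r ≈ ln(R0)/T = ln(3.5582)/2.95529… = 0.42949… → 0.429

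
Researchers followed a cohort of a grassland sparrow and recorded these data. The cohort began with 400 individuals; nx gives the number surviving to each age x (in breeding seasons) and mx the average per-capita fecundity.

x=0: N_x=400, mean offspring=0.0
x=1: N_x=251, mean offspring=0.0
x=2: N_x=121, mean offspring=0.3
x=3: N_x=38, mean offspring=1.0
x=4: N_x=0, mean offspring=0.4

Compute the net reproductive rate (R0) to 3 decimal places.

lx = nx/n0 = nx/400: 1, 0.6275, 0.3025, 0.095, 0
lx·mx by age: 0, 0, 0.09075, 0.095, 0
R0 = Σ lx·mx = 0.18575 → 0.186

0.186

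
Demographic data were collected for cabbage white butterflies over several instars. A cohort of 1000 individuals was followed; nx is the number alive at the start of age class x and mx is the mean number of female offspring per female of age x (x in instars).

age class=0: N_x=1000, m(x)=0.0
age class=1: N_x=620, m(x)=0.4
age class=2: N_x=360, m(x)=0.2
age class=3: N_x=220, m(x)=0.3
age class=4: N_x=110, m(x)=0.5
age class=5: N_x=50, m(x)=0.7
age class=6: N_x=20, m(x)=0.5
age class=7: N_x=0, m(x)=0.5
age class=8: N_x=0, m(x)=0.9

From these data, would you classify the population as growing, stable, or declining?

declining

lx = nx/n0 = nx/1000: 1, 0.62, 0.36, 0.22, 0.11, 0.05, 0.02, 0, 0
R0 = Σ lx·mx = 0 + 0.248 + 0.072 + 0.066 + 0.055 + 0.035 + 0.01 + 0 + 0 = 0.486
R0 < 1, so the population is declining.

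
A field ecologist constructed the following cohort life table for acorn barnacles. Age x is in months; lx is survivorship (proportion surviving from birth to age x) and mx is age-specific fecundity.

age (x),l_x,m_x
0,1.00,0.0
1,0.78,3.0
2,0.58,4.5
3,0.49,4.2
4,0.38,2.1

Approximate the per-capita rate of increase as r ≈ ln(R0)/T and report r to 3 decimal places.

0.948

R0 = Σ lx·mx = 0 + 2.34 + 2.61 + 2.058 + 0.798 = 7.806
Σ x·lx·mx = 16.926; T = 16.926/7.806 = 2.16833…
r ≈ ln(R0)/T = ln(7.806)/2.16833… = 0.94768… → 0.948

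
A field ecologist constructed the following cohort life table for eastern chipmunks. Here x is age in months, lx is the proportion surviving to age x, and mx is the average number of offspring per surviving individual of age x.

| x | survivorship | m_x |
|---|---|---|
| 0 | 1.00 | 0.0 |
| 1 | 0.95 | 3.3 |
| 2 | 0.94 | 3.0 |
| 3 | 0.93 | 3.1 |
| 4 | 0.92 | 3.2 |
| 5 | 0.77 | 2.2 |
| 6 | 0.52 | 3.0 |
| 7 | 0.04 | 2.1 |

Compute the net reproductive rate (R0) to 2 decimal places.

15.12

lx·mx by age: 0, 3.135, 2.82, 2.883, 2.944, 1.694, 1.56, 0.084
R0 = Σ lx·mx = 15.12 → 15.12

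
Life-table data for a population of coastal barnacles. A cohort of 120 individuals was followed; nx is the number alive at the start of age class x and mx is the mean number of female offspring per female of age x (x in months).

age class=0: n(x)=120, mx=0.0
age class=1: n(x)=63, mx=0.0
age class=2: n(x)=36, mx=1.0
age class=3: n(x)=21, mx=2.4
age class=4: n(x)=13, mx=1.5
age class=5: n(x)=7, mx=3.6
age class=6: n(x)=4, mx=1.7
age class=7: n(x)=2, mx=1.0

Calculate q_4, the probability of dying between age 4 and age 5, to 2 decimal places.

0.46

lx = nx/n0 = nx/120: 1, 0.525, 0.3, 0.175, 0.10833…, 0.05833…, 0.03333…, 0.01667…
q_4 = (l_4 − l_5) / l_4 = (0.108333… − 0.058333…) / 0.108333…
     = 0.05… / 0.108333… = 0.461538… → 0.46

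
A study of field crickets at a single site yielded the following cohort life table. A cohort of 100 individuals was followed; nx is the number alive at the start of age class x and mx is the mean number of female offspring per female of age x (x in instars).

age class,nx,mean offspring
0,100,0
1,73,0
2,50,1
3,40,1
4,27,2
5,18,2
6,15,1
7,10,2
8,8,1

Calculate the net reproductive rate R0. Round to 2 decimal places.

2.23

lx = nx/n0 = nx/100: 1, 0.73, 0.5, 0.4, 0.27, 0.18, 0.15, 0.1, 0.08
lx·mx by age: 0, 0, 0.5, 0.4, 0.54, 0.36, 0.15, 0.2, 0.08
R0 = Σ lx·mx = 2.23 → 2.23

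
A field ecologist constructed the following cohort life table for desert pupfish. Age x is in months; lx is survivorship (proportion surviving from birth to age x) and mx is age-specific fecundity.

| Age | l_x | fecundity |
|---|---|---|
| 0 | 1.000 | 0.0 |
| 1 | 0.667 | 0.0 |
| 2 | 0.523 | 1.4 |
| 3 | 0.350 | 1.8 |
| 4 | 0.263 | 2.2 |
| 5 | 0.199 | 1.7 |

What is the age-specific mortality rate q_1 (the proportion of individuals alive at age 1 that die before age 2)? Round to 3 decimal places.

0.216

q_1 = (l_1 − l_2) / l_1 = (0.667 − 0.523) / 0.667
     = 0.144 / 0.667 = 0.215892… → 0.216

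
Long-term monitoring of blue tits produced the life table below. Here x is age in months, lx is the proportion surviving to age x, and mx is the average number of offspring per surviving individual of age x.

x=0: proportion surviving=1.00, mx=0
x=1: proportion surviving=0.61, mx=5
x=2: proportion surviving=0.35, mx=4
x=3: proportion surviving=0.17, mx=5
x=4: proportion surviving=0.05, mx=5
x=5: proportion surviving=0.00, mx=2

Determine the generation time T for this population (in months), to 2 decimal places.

1.69

lx·mx: 0, 3.05, 1.4, 0.85, 0.25, 0 → R0 = 5.55
x·lx·mx: 0, 3.05, 2.8, 2.55, 1, 0 → Σ = 9.4
T = 9.4 / 5.55 = 1.693694… → 1.69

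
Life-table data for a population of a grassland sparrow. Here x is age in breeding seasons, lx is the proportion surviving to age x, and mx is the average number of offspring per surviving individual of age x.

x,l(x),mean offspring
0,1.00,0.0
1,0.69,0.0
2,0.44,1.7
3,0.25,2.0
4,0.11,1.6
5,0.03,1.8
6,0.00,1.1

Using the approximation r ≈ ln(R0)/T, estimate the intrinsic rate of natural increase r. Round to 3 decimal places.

R0 = Σ lx·mx = 0 + 0 + 0.748 + 0.5 + 0.176 + 0.054 + 0 = 1.478
Σ x·lx·mx = 3.97; T = 3.97/1.478 = 2.68606…
r ≈ ln(R0)/T = ln(1.478)/2.68606… = 0.14545… → 0.145

0.145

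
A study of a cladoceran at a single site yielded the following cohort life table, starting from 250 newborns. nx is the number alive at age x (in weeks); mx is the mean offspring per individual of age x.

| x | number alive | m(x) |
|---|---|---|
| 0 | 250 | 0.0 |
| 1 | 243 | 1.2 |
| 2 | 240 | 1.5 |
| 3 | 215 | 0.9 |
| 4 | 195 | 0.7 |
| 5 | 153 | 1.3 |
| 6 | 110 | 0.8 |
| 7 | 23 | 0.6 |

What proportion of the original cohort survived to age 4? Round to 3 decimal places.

0.780

l_4 = n_4/n_0 = 195/250 = 0.78 → 0.780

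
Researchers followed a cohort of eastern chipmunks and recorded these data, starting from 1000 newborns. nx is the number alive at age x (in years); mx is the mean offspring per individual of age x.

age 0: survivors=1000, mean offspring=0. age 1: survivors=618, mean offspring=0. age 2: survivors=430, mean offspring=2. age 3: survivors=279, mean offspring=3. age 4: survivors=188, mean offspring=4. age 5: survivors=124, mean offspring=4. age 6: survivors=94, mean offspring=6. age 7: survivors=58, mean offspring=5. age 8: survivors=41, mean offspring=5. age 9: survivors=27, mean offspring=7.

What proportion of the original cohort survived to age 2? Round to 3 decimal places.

0.430

l_2 = n_2/n_0 = 430/1000 = 0.43 → 0.430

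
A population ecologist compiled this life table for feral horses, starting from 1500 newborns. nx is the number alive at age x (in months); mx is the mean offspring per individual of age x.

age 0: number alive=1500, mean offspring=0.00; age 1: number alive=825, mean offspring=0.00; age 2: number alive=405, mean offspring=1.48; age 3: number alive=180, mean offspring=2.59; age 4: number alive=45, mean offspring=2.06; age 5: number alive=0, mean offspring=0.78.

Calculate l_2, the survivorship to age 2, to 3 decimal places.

0.270

l_2 = n_2/n_0 = 405/1500 = 0.27 → 0.270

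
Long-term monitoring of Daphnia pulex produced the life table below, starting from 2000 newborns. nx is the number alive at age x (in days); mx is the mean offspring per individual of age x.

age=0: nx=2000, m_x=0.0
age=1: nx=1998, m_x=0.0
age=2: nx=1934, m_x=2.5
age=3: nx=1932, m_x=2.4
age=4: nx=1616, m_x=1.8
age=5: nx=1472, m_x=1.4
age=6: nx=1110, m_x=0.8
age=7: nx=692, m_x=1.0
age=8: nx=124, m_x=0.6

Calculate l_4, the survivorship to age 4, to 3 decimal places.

l_4 = n_4/n_0 = 1616/2000 = 0.808 → 0.808

0.808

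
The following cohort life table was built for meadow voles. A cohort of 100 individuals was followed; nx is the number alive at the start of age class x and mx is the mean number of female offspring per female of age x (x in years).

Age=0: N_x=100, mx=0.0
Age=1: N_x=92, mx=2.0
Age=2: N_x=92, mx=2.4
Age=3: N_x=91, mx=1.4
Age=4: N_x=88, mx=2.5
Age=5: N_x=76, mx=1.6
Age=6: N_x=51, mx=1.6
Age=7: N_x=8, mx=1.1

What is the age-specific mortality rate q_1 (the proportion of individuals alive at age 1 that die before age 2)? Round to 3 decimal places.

lx = nx/n0 = nx/100: 1, 0.92, 0.92, 0.91, 0.88, 0.76, 0.51, 0.08
q_1 = (l_1 − l_2) / l_1 = (0.92 − 0.92) / 0.92
     = 0 / 0.92 = 0 → 0.000

0.000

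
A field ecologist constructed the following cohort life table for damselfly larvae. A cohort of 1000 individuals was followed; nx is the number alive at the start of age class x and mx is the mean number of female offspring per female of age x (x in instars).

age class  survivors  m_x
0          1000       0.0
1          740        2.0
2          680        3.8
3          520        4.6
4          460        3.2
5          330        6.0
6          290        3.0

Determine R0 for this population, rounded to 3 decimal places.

10.778

lx = nx/n0 = nx/1000: 1, 0.74, 0.68, 0.52, 0.46, 0.33, 0.29
lx·mx by age: 0, 1.48, 2.584, 2.392, 1.472, 1.98, 0.87
R0 = Σ lx·mx = 10.778 → 10.778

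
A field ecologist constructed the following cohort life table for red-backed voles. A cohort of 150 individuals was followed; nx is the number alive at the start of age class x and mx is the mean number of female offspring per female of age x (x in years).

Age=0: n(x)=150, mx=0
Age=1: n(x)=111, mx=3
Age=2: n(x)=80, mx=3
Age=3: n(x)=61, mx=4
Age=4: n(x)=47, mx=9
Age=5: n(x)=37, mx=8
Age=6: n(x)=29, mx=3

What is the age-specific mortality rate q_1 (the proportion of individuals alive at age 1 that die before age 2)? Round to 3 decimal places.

lx = nx/n0 = nx/150: 1, 0.74, 0.53333…, 0.40667…, 0.31333…, 0.24667…, 0.19333…
q_1 = (l_1 − l_2) / l_1 = (0.74 − 0.533333…) / 0.74
     = 0.206667… / 0.74 = 0.279279… → 0.279

0.279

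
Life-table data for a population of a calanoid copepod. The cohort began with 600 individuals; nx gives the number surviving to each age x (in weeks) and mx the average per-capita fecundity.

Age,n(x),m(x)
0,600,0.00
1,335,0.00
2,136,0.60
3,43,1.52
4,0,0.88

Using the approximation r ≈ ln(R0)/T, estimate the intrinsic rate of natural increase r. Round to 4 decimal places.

lx = nx/n0 = nx/600: 1, 0.55833…, 0.22667…, 0.07167…, 0
R0 = Σ lx·mx = 0 + 0 + 0.136… + 0.10893… + 0 = 0.244933…
Σ x·lx·mx = 0.5988…; T = 0.5988…/0.244933… = 2.44475…
r ≈ ln(R0)/T = ln(0.244933…)/2.44475… = -0.575425… → -0.5754

-0.5754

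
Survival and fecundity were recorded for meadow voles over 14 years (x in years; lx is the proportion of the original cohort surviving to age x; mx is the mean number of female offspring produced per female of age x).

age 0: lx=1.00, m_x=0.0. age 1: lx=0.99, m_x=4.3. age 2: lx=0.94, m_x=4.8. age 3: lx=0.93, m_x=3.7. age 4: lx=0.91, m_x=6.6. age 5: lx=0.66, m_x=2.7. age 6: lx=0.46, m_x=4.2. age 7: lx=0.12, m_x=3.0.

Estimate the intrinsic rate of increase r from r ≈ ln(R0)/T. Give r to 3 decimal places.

0.979

R0 = Σ lx·mx = 0 + 4.257 + 4.512 + 3.441 + 6.006 + 1.782 + 1.932 + 0.36 = 22.29
Σ x·lx·mx = 70.65; T = 70.65/22.29 = 3.16958…
r ≈ ln(R0)/T = ln(22.29)/3.16958… = 0.97935… → 0.979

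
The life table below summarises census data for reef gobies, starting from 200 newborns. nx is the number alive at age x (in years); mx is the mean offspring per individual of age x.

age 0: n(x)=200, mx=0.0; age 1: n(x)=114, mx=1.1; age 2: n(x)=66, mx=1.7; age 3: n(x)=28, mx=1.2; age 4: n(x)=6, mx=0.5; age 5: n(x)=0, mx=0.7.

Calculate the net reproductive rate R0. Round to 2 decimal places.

lx = nx/n0 = nx/200: 1, 0.57, 0.33, 0.14, 0.03, 0
lx·mx by age: 0, 0.627, 0.561, 0.168, 0.015, 0
R0 = Σ lx·mx = 1.371 → 1.37

1.37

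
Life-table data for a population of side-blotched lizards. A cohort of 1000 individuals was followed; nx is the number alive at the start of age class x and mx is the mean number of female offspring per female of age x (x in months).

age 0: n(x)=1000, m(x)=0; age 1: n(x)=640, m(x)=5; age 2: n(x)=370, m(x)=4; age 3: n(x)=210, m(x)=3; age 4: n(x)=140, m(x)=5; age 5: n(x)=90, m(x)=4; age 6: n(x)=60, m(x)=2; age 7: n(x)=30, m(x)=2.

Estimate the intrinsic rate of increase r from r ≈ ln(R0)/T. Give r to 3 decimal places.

0.893

lx = nx/n0 = nx/1000: 1, 0.64, 0.37, 0.21, 0.14, 0.09, 0.06, 0.03
R0 = Σ lx·mx = 0 + 3.2 + 1.48 + 0.63 + 0.7 + 0.36 + 0.12 + 0.06 = 6.55
Σ x·lx·mx = 13.79; T = 13.79/6.55 = 2.10534…
r ≈ ln(R0)/T = ln(6.55)/2.10534… = 0.89271… → 0.893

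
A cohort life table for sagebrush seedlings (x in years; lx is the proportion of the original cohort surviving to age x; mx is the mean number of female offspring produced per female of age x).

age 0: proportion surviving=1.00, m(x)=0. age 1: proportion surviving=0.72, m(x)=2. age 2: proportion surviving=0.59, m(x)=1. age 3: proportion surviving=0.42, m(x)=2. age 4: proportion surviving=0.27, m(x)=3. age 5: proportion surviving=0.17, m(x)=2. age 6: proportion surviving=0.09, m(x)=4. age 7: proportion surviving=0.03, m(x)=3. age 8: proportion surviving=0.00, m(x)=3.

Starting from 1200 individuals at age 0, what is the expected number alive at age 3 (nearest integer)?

Expected survivors = N0 · l_3 = 1200 × 0.42 = 504 → 504

504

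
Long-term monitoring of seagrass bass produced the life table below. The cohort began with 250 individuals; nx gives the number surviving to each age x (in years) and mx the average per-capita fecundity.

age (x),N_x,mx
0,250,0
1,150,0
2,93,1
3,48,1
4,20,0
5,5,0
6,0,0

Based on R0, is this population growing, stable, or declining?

lx = nx/n0 = nx/250: 1, 0.6, 0.372, 0.192, 0.08, 0.02, 0
R0 = Σ lx·mx = 0 + 0 + 0.372 + 0.192 + 0 + 0 + 0 = 0.564
R0 < 1, so the population is declining.

declining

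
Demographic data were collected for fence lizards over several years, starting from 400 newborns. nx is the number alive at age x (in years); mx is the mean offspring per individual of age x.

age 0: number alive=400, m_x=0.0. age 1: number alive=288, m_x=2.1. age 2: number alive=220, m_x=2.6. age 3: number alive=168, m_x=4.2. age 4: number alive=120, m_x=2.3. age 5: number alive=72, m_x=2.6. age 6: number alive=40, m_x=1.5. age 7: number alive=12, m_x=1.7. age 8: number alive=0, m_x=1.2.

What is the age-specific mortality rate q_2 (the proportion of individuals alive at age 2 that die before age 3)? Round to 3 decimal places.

0.236

lx = nx/n0 = nx/400: 1, 0.72, 0.55, 0.42, 0.3, 0.18, 0.1, 0.03, 0
q_2 = (l_2 − l_3) / l_2 = (0.55 − 0.42) / 0.55
     = 0.13 / 0.55 = 0.236364… → 0.236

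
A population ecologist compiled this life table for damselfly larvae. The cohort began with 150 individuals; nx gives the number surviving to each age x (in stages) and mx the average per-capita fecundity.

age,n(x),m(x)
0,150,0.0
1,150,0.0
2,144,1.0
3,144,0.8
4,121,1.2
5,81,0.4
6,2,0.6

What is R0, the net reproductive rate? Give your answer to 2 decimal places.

lx = nx/n0 = nx/150: 1, 1, 0.96, 0.96, 0.80667…, 0.54, 0.01333…
lx·mx by age: 0, 0, 0.96, 0.768, 0.968…, 0.216, 0.008…
R0 = Σ lx·mx = 2.92… → 2.92

2.92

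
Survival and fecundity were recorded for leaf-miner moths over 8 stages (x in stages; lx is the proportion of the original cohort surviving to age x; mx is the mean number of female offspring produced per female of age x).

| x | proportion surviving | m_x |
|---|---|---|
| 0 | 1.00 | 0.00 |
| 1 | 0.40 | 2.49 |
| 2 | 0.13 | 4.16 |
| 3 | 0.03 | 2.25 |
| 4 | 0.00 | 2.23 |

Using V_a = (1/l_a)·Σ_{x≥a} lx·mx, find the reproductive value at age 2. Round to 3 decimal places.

lx·mx for x ≥ 2: 0.5408, 0.0675, 0 → sum = 0.6083
V_2 = 0.6083 / l_2 = 0.6083 / 0.13 = 4.679231… → 4.679

4.679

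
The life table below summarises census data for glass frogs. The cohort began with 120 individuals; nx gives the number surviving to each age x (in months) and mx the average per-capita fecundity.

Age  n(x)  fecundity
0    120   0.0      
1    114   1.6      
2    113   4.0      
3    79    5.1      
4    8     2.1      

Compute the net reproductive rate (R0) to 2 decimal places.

8.78

lx = nx/n0 = nx/120: 1, 0.95, 0.94167…, 0.65833…, 0.06667…
lx·mx by age: 0, 1.52, 3.766667…, 3.3575…, 0.14…
R0 = Σ lx·mx = 8.784167… → 8.78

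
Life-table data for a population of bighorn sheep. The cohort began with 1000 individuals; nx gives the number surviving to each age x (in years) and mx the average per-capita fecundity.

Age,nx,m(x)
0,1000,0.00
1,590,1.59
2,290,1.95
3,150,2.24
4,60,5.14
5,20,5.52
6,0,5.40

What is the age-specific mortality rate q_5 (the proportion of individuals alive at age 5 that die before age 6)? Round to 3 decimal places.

1.000

lx = nx/n0 = nx/1000: 1, 0.59, 0.29, 0.15, 0.06, 0.02, 0
q_5 = (l_5 − l_6) / l_5 = (0.02 − 0) / 0.02
     = 0.02 / 0.02 = 1 → 1.000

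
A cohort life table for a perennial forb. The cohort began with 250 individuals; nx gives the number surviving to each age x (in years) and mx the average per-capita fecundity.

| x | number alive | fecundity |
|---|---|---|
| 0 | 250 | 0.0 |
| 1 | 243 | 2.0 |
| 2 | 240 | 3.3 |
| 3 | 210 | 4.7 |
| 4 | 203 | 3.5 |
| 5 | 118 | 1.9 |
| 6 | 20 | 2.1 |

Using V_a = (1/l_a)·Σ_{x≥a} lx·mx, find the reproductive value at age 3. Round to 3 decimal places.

9.351

lx = nx/n0 = nx/250: 1, 0.972, 0.96, 0.84, 0.812, 0.472, 0.08
lx·mx for x ≥ 3: 3.948, 2.842, 0.8968, 0.168 → sum = 7.8548
V_3 = 7.8548 / l_3 = 7.8548 / 0.84 = 9.350952… → 9.351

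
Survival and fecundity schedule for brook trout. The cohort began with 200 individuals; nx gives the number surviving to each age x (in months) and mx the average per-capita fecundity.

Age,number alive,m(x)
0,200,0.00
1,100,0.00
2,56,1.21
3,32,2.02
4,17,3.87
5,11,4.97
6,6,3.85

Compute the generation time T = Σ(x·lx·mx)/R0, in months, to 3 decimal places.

lx = nx/n0 = nx/200: 1, 0.5, 0.28, 0.16, 0.085, 0.055, 0.03
lx·mx: 0, 0, 0.3388, 0.3232, 0.32895, 0.27335, 0.1155 → R0 = 1.3798
x·lx·mx: 0, 0, 0.6776, 0.9696, 1.3158, 1.36675, 0.693 → Σ = 5.02275
T = 5.02275 / 1.3798 = 3.640201… → 3.640

3.640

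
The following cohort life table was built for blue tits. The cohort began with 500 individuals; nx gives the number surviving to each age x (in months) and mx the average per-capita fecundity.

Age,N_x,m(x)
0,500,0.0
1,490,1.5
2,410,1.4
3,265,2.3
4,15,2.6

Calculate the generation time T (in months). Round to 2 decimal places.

lx = nx/n0 = nx/500: 1, 0.98, 0.82, 0.53, 0.03
lx·mx: 0, 1.47, 1.148, 1.219, 0.078 → R0 = 3.915
x·lx·mx: 0, 1.47, 2.296, 3.657, 0.312 → Σ = 7.735
T = 7.735 / 3.915 = 1.975734… → 1.98

1.98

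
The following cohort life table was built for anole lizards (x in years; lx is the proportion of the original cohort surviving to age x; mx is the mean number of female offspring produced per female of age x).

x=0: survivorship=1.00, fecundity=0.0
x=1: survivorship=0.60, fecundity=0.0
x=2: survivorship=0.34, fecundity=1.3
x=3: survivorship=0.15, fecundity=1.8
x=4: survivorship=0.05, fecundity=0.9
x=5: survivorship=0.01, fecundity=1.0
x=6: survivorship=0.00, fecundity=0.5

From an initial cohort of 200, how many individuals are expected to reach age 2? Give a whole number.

68

Expected survivors = N0 · l_2 = 200 × 0.34 = 68 → 68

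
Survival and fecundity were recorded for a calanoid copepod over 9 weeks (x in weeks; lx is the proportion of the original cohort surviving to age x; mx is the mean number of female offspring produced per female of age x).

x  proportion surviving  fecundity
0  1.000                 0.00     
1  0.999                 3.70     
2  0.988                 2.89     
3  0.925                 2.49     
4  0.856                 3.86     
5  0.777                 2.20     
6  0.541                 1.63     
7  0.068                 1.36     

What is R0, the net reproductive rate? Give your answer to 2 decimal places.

lx·mx by age: 0, 3.6963, 2.85532, 2.30325, 3.30416, 1.7094, 0.88183, 0.09248
R0 = Σ lx·mx = 14.84274 → 14.84

14.84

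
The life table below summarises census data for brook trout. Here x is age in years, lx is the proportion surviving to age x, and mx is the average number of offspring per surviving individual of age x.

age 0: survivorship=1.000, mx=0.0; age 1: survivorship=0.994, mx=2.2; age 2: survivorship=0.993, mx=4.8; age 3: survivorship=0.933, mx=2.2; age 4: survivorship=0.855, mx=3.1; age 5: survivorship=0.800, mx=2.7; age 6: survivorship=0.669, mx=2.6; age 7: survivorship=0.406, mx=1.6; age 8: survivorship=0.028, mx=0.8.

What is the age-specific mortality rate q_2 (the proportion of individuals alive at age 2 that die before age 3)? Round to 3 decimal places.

0.060

q_2 = (l_2 − l_3) / l_2 = (0.993 − 0.933) / 0.993
     = 0.06 / 0.993 = 0.060423… → 0.060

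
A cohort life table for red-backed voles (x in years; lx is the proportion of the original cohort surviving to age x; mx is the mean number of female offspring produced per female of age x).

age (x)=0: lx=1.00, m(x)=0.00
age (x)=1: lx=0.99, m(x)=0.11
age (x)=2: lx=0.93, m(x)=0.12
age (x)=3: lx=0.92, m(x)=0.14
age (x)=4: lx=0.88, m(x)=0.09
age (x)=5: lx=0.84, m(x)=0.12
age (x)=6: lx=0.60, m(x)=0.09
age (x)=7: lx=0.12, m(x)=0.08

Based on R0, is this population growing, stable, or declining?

declining

R0 = Σ lx·mx = 0 + 0.1089 + 0.1116 + 0.1288 + 0.0792 + 0.1008 + 0.054 + 0.0096 = 0.5929
R0 < 1, so the population is declining.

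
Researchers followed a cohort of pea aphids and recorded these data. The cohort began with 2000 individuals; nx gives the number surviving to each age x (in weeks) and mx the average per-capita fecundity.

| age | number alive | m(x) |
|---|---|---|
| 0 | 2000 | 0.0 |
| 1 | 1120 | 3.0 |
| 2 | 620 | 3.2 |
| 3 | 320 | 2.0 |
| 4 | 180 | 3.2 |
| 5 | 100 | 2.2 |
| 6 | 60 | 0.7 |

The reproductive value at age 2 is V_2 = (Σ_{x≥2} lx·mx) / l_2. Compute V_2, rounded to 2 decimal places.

lx = nx/n0 = nx/2000: 1, 0.56, 0.31, 0.16, 0.09, 0.05, 0.03
lx·mx for x ≥ 2: 0.992, 0.32, 0.288, 0.11, 0.021 → sum = 1.731
V_2 = 1.731 / l_2 = 1.731 / 0.31 = 5.583871… → 5.58

5.58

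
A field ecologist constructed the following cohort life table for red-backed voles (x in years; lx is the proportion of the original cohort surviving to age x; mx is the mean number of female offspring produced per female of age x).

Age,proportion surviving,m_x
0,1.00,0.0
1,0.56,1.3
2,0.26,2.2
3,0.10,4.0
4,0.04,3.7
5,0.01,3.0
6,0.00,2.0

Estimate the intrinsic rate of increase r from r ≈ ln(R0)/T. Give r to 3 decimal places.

R0 = Σ lx·mx = 0 + 0.728 + 0.572 + 0.4 + 0.148 + 0.03 + 0 = 1.878
Σ x·lx·mx = 3.814; T = 3.814/1.878 = 2.03088…
r ≈ ln(R0)/T = ln(1.878)/2.03088… = 0.31031… → 0.310

0.310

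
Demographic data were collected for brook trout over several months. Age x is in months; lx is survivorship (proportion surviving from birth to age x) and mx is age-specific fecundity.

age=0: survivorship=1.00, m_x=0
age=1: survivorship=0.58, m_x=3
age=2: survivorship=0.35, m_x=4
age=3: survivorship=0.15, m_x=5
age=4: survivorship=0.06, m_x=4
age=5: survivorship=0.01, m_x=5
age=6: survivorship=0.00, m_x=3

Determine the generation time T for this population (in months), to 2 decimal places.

lx·mx: 0, 1.74, 1.4, 0.75, 0.24, 0.05, 0 → R0 = 4.18
x·lx·mx: 0, 1.74, 2.8, 2.25, 0.96, 0.25, 0 → Σ = 8
T = 8 / 4.18 = 1.913876… → 1.91

1.91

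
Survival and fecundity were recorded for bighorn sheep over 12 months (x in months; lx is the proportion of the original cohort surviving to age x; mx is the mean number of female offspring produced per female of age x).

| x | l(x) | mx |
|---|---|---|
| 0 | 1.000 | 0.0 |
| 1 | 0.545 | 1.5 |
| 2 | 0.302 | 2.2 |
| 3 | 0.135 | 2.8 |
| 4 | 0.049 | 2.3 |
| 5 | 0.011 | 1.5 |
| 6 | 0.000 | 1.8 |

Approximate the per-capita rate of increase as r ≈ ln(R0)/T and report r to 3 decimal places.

0.359

R0 = Σ lx·mx = 0 + 0.8175 + 0.6644 + 0.378 + 0.1127 + 0.0165 + 0 = 1.9891
Σ x·lx·mx = 3.8136; T = 3.8136/1.9891 = 1.91725…
r ≈ ln(R0)/T = ln(1.9891)/1.91725… = 0.35868… → 0.359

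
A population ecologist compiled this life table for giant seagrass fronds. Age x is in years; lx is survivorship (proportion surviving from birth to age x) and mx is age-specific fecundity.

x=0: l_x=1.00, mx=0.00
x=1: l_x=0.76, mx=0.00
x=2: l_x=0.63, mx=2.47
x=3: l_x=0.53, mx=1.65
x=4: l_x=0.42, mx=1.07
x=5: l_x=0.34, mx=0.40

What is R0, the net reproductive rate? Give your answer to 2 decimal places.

3.02

lx·mx by age: 0, 0, 1.5561, 0.8745, 0.4494, 0.136
R0 = Σ lx·mx = 3.016 → 3.02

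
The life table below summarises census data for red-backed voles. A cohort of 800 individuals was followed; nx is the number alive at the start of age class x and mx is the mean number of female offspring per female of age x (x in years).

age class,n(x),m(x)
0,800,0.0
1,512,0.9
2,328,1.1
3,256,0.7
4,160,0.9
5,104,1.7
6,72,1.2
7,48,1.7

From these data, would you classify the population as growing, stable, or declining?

lx = nx/n0 = nx/800: 1, 0.64, 0.41, 0.32, 0.2, 0.13, 0.09, 0.06
R0 = Σ lx·mx = 0 + 0.576 + 0.451 + 0.224 + 0.18 + 0.221 + 0.108 + 0.102 = 1.862
R0 > 1, so the population is growing.

growing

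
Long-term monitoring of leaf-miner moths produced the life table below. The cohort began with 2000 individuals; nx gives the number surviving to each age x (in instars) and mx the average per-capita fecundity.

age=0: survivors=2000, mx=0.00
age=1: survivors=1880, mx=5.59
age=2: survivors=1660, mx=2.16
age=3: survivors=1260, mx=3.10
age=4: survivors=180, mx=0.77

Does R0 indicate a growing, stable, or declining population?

growing

lx = nx/n0 = nx/2000: 1, 0.94, 0.83, 0.63, 0.09
R0 = Σ lx·mx = 0 + 5.2546 + 1.7928 + 1.953 + 0.0693 = 9.0697
R0 > 1, so the population is growing.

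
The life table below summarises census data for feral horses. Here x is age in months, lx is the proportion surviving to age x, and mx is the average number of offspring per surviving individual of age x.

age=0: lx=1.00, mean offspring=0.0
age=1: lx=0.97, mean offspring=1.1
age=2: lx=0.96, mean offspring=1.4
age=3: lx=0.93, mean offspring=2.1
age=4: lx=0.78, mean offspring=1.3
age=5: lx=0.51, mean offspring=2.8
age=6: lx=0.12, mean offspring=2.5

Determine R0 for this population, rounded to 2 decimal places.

7.11

lx·mx by age: 0, 1.067, 1.344, 1.953, 1.014, 1.428, 0.3
R0 = Σ lx·mx = 7.106 → 7.11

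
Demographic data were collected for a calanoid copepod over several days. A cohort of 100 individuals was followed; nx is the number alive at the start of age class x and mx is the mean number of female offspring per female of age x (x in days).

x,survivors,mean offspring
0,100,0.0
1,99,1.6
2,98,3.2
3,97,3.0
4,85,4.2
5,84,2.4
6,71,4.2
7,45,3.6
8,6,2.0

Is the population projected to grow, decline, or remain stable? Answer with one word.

lx = nx/n0 = nx/100: 1, 0.99, 0.98, 0.97, 0.85, 0.84, 0.71, 0.45, 0.06
R0 = Σ lx·mx = 0 + 1.584 + 3.136 + 2.91 + 3.57 + 2.016 + 2.982 + 1.62 + 0.12 = 17.938
R0 > 1, so the population is growing.

growing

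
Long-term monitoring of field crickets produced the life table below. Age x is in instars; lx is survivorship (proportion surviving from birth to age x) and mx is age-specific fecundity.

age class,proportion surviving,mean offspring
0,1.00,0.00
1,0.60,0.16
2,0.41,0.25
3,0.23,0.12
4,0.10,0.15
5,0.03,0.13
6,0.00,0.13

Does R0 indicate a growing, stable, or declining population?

declining

R0 = Σ lx·mx = 0 + 0.096 + 0.1025 + 0.0276 + 0.015 + 0.0039 + 0 = 0.245
R0 < 1, so the population is declining.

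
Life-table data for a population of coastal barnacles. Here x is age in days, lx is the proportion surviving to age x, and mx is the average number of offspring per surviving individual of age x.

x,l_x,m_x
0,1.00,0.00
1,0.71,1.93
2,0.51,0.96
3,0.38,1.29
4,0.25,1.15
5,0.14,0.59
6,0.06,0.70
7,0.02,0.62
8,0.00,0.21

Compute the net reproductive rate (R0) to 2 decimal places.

2.77

lx·mx by age: 0, 1.3703, 0.4896, 0.4902, 0.2875, 0.0826, 0.042, 0.0124, 0
R0 = Σ lx·mx = 2.7746 → 2.77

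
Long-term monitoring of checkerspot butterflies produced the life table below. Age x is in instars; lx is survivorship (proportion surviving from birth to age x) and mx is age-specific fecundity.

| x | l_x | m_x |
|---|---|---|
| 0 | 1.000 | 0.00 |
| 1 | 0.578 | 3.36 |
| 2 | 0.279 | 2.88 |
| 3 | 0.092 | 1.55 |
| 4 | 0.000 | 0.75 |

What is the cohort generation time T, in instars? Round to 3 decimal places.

1.377

lx·mx: 0, 1.94208, 0.80352, 0.1426, 0 → R0 = 2.8882
x·lx·mx: 0, 1.94208, 1.60704, 0.4278, 0 → Σ = 3.97692
T = 3.97692 / 2.8882 = 1.376955… → 1.377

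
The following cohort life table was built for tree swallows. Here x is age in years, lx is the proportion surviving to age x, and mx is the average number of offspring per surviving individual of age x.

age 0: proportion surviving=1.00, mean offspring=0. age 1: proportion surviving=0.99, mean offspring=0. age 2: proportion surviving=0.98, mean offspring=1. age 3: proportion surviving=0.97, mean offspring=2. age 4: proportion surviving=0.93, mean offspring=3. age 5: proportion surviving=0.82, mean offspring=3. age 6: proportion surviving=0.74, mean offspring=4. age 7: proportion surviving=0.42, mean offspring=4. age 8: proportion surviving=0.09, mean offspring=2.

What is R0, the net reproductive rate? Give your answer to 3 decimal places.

lx·mx by age: 0, 0, 0.98, 1.94, 2.79, 2.46, 2.96, 1.68, 0.18
R0 = Σ lx·mx = 12.99 → 12.990

12.990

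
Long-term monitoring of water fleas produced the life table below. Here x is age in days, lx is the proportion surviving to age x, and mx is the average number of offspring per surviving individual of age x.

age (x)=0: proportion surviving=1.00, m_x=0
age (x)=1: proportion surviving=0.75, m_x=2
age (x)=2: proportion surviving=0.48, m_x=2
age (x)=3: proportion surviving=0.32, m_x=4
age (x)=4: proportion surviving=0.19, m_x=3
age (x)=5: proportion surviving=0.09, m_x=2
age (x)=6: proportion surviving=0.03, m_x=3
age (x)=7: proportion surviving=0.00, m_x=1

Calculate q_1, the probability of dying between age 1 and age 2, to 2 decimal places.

q_1 = (l_1 − l_2) / l_1 = (0.75 − 0.48) / 0.75
     = 0.27 / 0.75 = 0.36 → 0.36

0.36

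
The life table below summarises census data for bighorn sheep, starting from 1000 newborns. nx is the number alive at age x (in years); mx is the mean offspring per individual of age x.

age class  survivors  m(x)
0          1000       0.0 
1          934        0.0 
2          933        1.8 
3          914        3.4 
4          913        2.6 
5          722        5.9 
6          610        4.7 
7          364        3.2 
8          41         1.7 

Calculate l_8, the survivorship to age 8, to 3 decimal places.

l_8 = n_8/n_0 = 41/1000 = 0.041 → 0.041

0.041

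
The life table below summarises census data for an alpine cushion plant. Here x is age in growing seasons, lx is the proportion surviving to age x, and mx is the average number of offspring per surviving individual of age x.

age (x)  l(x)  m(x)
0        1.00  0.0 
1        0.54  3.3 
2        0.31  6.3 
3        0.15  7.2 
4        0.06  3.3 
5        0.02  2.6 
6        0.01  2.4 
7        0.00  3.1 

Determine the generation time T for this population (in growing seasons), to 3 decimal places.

1.989

lx·mx: 0, 1.782, 1.953, 1.08, 0.198, 0.052, 0.024, 0 → R0 = 5.089
x·lx·mx: 0, 1.782, 3.906, 3.24, 0.792, 0.26, 0.144, 0 → Σ = 10.124
T = 10.124 / 5.089 = 1.989389… → 1.989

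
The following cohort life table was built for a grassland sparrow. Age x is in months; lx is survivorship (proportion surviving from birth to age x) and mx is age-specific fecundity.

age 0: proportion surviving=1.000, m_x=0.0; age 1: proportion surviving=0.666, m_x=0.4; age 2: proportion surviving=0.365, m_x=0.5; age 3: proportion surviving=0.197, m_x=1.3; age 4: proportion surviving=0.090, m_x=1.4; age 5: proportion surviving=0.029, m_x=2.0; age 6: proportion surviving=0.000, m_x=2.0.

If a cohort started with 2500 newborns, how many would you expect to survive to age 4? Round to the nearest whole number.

Expected survivors = N0 · l_4 = 2500 × 0.090 = 225 → 225

225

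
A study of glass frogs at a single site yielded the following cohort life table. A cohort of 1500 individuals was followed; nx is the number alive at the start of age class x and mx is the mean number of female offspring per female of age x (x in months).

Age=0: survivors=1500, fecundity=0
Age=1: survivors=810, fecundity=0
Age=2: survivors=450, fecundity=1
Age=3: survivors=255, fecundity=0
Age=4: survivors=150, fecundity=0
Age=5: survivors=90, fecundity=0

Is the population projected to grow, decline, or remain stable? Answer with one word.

declining

lx = nx/n0 = nx/1500: 1, 0.54, 0.3, 0.17, 0.1, 0.06
R0 = Σ lx·mx = 0 + 0 + 0.3 + 0 + 0 + 0 = 0.3
R0 < 1, so the population is declining.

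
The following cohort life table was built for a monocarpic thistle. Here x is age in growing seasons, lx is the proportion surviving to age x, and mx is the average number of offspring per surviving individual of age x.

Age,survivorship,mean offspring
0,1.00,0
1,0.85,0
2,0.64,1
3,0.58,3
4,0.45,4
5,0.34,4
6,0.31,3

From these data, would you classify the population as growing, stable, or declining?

growing

R0 = Σ lx·mx = 0 + 0 + 0.64 + 1.74 + 1.8 + 1.36 + 0.93 = 6.47
R0 > 1, so the population is growing.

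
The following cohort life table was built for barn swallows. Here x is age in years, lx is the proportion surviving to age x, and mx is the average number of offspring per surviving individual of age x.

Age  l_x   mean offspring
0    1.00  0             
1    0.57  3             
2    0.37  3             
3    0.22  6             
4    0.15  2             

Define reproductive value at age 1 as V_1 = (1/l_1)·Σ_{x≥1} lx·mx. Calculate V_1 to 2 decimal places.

7.79

lx·mx for x ≥ 1: 1.71, 1.11, 1.32, 0.3 → sum = 4.44
V_1 = 4.44 / l_1 = 4.44 / 0.57 = 7.789474… → 7.79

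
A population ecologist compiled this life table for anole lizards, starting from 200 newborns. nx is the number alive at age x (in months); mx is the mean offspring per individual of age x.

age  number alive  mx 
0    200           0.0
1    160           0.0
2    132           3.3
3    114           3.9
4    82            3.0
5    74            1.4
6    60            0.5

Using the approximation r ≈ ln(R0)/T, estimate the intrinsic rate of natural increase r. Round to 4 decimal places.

lx = nx/n0 = nx/200: 1, 0.8, 0.66, 0.57, 0.41, 0.37, 0.3
R0 = Σ lx·mx = 0 + 0 + 2.178 + 2.223 + 1.23 + 0.518 + 0.15 = 6.299
Σ x·lx·mx = 19.435; T = 19.435/6.299 = 3.08541…
r ≈ ln(R0)/T = ln(6.299)/3.08541… = 0.596482… → 0.5965

0.5965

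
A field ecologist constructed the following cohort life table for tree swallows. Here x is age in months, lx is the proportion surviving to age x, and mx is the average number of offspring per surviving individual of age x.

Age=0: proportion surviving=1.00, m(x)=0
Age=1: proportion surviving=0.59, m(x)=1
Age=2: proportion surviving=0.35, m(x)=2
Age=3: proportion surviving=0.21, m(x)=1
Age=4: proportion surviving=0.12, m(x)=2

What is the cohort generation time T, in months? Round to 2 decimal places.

lx·mx: 0, 0.59, 0.7, 0.21, 0.24 → R0 = 1.74
x·lx·mx: 0, 0.59, 1.4, 0.63, 0.96 → Σ = 3.58
T = 3.58 / 1.74 = 2.057471… → 2.06

2.06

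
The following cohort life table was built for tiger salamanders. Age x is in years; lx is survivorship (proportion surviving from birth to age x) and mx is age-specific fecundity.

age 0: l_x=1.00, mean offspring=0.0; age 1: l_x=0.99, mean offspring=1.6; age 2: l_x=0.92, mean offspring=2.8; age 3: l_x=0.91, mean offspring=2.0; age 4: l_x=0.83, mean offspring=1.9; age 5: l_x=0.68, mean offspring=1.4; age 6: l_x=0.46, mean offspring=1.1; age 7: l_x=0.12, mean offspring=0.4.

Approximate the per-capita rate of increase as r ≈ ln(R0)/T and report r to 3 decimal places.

0.750

R0 = Σ lx·mx = 0 + 1.584 + 2.576 + 1.82 + 1.577 + 0.952 + 0.506 + 0.048 = 9.063
Σ x·lx·mx = 26.636; T = 26.636/9.063 = 2.93898…
r ≈ ln(R0)/T = ln(9.063)/2.93898… = 0.74999… → 0.750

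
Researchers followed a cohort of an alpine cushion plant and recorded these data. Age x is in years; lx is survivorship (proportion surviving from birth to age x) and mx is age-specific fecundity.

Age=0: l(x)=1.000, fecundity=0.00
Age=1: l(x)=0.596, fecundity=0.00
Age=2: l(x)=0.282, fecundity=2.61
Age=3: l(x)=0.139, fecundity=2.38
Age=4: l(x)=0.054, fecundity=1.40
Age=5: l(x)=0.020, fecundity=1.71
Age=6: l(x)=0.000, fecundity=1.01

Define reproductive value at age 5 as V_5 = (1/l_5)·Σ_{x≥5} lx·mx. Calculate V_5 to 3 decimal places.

1.710

lx·mx for x ≥ 5: 0.0342, 0 → sum = 0.0342
V_5 = 0.0342 / l_5 = 0.0342 / 0.02 = 1.71 → 1.710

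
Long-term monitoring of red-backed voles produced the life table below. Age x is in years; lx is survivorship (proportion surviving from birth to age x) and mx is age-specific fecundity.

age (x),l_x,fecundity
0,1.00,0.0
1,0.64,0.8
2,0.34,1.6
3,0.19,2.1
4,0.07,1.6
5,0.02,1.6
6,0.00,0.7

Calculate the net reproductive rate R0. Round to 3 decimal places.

lx·mx by age: 0, 0.512, 0.544, 0.399, 0.112, 0.032, 0
R0 = Σ lx·mx = 1.599 → 1.599

1.599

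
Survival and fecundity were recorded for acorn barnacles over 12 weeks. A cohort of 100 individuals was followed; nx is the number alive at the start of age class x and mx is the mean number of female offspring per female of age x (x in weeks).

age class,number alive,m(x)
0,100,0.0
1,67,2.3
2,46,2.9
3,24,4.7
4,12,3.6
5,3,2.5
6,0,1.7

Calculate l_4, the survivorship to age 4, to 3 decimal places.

0.120

l_4 = n_4/n_0 = 12/100 = 0.12 → 0.120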